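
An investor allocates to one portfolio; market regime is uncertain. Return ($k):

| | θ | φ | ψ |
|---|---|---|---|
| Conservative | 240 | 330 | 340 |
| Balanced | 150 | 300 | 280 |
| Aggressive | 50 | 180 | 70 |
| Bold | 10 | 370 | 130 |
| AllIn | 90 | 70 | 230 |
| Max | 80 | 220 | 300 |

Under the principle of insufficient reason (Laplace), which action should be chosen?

Conservative

Row averages: Conservative=910/3, Balanced=730/3, Aggressive=100, Bold=170, AllIn=130, Max=200
Highest average = 910/3 → Conservative.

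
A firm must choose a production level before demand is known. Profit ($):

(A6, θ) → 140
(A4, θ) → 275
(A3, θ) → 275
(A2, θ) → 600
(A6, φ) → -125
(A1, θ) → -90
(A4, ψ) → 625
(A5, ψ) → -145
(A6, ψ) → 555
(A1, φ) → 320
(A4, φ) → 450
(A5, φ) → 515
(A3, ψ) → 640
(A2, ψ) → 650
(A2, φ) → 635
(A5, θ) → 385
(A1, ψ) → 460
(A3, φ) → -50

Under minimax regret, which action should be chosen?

Column bests: θ=600, φ=635, ψ=650.
A1 regrets: 690, 315, 190 → max 690
A2 regrets: 0, 0, 0 → max 0
A3 regrets: 325, 685, 10 → max 685
A4 regrets: 325, 185, 25 → max 325
A5 regrets: 215, 120, 795 → max 795
A6 regrets: 460, 760, 95 → max 760
Smallest max regret = 0 → A2.

A2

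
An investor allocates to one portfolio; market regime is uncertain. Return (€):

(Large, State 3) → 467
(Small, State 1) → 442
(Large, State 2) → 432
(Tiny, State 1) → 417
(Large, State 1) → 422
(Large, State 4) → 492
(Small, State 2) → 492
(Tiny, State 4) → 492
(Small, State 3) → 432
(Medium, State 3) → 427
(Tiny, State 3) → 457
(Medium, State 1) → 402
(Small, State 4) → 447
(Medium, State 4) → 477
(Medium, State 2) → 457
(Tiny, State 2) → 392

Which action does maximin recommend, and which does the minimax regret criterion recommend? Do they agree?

Row minima: Tiny=392, Small=432, Medium=402, Large=422
Best worst-case = 432 → Small.
Column bests: State 1=442, State 2=492, State 3=467, State 4=492.
Tiny regrets: 25, 100, 10, 0 → max 100
Small regrets: 0, 0, 35, 45 → max 45
Medium regrets: 40, 35, 40, 15 → max 40
Large regrets: 20, 60, 0, 0 → max 60
Smallest max regret = 40 → Medium.

maximin → Small; minimax regret → Medium (disagree)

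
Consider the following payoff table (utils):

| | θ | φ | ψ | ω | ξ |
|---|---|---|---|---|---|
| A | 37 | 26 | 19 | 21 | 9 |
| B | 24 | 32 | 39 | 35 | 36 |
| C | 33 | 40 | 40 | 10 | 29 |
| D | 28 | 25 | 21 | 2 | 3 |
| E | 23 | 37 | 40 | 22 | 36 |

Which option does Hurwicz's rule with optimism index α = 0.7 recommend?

E

A: 0.7·37 + 0.3·9 = 28.6
B: 0.7·39 + 0.3·24 = 34.5
C: 0.7·40 + 0.3·10 = 31
D: 0.7·28 + 0.3·2 = 20.2
E: 0.7·40 + 0.3·22 = 34.6
Highest Hurwicz score = 34.6 → E.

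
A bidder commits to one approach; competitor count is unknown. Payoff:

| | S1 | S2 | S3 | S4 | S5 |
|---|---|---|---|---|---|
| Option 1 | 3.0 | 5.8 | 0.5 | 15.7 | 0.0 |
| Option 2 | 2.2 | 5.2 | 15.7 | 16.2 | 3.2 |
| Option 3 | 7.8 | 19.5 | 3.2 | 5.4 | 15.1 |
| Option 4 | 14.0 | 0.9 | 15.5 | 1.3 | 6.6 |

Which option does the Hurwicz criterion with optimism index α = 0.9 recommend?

Option 1: 0.9·15.7 + 0.1·0.0 = 14.13
Option 2: 0.9·16.2 + 0.1·2.2 = 14.8
Option 3: 0.9·19.5 + 0.1·3.2 = 17.87
Option 4: 0.9·15.5 + 0.1·0.9 = 14.04
Highest Hurwicz score = 17.87 → Option 3.

Option 3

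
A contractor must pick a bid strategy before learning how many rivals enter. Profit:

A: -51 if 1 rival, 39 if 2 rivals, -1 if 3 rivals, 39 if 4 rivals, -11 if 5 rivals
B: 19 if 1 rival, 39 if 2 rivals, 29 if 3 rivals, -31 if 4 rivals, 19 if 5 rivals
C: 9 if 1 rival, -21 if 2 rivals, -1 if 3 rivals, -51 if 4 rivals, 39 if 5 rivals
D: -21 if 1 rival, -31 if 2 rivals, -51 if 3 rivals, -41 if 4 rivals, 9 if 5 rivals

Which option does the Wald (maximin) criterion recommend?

Row minima: A=-51, B=-31, C=-51, D=-51
Best worst-case = -31 → B.

B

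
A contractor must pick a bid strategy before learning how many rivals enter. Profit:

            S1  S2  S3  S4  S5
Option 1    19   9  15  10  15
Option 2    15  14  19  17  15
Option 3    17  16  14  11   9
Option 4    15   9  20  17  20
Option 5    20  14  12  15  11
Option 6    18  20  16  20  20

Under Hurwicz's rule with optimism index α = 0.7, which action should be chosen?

Option 1: 0.7·19 + 0.3·9 = 16
Option 2: 0.7·19 + 0.3·14 = 17.5
Option 3: 0.7·17 + 0.3·9 = 14.6
Option 4: 0.7·20 + 0.3·9 = 16.7
Option 5: 0.7·20 + 0.3·11 = 17.3
Option 6: 0.7·20 + 0.3·16 = 18.8
Highest Hurwicz score = 18.8 → Option 6.

Option 6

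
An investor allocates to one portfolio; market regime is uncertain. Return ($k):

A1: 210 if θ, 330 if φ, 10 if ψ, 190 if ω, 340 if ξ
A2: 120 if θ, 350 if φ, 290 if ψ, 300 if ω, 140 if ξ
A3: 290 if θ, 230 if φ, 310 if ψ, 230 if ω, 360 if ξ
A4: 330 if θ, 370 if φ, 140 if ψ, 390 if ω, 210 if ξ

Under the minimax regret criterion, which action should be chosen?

Column bests: θ=330, φ=370, ψ=310, ω=390, ξ=360.
A1 regrets: 120, 40, 300, 200, 20 → max 300
A2 regrets: 210, 20, 20, 90, 220 → max 220
A3 regrets: 40, 140, 0, 160, 0 → max 160
A4 regrets: 0, 0, 170, 0, 150 → max 170
Smallest max regret = 160 → A3.

A3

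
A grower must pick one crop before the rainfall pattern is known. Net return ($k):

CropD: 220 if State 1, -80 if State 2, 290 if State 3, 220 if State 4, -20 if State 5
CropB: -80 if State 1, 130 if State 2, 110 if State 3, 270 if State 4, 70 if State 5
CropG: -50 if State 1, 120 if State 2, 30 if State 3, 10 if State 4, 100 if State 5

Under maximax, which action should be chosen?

Row maxima: CropD=290, CropB=270, CropG=120
Best best-case = 290 → CropD.

CropD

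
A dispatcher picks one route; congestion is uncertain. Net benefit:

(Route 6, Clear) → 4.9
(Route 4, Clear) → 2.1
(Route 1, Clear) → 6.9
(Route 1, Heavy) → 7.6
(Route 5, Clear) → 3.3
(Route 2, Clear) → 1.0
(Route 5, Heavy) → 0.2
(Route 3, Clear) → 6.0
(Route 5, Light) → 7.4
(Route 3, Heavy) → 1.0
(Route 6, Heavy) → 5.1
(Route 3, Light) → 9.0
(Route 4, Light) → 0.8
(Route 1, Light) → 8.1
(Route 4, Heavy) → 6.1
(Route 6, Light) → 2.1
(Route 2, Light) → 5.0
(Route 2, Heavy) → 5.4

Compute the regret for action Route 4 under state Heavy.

Best payoff under Heavy is 7.6.
Regret = 7.6 − 6.1 = 1.5.

1.5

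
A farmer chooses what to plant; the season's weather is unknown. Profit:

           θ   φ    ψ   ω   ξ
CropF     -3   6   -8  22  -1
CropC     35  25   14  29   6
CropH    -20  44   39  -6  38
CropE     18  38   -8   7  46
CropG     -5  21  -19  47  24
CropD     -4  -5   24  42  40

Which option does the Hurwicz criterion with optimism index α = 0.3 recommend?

CropF: 0.3·22 + 0.7·(-8) = 1
CropC: 0.3·35 + 0.7·6 = 14.7
CropH: 0.3·44 + 0.7·(-20) = -0.8
CropE: 0.3·46 + 0.7·(-8) = 8.2
CropG: 0.3·47 + 0.7·(-19) = 0.8
CropD: 0.3·42 + 0.7·(-5) = 9.1
Highest Hurwicz score = 14.7 → CropC.

CropC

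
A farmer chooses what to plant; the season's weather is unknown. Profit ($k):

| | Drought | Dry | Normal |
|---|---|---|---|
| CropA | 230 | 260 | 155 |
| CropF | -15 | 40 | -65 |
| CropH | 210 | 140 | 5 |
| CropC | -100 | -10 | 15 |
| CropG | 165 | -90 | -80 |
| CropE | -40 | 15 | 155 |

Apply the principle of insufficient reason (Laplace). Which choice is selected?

CropA

Row averages: CropA=215, CropF=-40/3, CropH=355/3, CropC=-95/3, CropG=-5/3, CropE=130/3
Highest average = 215 → CropA.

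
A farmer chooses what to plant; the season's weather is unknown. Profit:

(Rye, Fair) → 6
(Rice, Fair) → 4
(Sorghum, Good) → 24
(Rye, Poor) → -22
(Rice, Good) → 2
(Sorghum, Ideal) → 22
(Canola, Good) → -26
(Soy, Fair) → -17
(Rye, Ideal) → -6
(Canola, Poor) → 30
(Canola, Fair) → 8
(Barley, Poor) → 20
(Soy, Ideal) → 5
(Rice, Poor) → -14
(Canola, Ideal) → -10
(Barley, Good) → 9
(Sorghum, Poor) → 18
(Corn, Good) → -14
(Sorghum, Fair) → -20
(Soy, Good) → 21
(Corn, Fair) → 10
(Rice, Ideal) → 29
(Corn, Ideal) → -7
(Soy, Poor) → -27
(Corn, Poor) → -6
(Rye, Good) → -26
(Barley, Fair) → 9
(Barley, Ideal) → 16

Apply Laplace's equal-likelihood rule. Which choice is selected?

Barley

Row averages: Canola=0.5, Sorghum=11, Barley=13.5, Rice=5.25, Rye=-12, Corn=-4.25, Soy=-4.5
Highest average = 13.5 → Barley.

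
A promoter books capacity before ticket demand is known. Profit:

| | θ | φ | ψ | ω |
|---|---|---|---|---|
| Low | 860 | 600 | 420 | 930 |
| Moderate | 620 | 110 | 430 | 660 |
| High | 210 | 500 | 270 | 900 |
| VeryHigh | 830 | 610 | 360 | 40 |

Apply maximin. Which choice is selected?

Low

Row minima: Low=420, Moderate=110, High=210, VeryHigh=40
Best worst-case = 420 → Low.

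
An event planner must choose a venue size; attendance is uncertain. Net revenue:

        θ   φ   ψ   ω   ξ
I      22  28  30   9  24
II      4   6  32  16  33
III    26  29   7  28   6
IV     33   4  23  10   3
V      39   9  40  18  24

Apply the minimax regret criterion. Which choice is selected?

I

Column bests: θ=39, φ=29, ψ=40, ω=28, ξ=33.
I regrets: 17, 1, 10, 19, 9 → max 19
II regrets: 35, 23, 8, 12, 0 → max 35
III regrets: 13, 0, 33, 0, 27 → max 33
IV regrets: 6, 25, 17, 18, 30 → max 30
V regrets: 0, 20, 0, 10, 9 → max 20
Smallest max regret = 19 → I.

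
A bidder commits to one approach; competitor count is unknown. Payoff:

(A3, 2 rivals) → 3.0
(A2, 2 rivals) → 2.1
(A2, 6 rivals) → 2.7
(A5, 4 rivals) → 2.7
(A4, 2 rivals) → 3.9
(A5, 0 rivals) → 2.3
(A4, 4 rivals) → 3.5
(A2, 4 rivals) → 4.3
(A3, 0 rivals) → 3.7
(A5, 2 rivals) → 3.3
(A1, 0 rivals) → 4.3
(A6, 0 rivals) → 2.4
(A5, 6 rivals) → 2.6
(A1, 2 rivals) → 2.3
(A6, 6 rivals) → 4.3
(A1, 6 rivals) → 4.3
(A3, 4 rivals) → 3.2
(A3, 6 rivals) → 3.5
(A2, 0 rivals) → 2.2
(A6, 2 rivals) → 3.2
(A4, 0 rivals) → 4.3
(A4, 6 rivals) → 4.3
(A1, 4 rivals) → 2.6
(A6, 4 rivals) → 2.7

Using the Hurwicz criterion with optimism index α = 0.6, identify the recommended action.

A1: 0.6·4.3 + 0.4·2.3 = 3.5
A2: 0.6·4.3 + 0.4·2.1 = 3.42
A3: 0.6·3.7 + 0.4·3.0 = 3.42
A4: 0.6·4.3 + 0.4·3.5 = 3.98
A5: 0.6·3.3 + 0.4·2.3 = 2.9
A6: 0.6·4.3 + 0.4·2.4 = 3.54
Highest Hurwicz score = 3.98 → A4.

A4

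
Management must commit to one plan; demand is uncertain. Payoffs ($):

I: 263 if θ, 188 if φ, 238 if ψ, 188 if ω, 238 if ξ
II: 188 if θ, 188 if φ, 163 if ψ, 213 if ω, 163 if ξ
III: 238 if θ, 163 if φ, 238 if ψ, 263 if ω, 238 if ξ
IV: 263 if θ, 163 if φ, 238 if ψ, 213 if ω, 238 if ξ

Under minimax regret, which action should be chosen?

Column bests: θ=263, φ=188, ψ=238, ω=263, ξ=238.
I regrets: 0, 0, 0, 75, 0 → max 75
II regrets: 75, 0, 75, 50, 75 → max 75
III regrets: 25, 25, 0, 0, 0 → max 25
IV regrets: 0, 25, 0, 50, 0 → max 50
Smallest max regret = 25 → III.

III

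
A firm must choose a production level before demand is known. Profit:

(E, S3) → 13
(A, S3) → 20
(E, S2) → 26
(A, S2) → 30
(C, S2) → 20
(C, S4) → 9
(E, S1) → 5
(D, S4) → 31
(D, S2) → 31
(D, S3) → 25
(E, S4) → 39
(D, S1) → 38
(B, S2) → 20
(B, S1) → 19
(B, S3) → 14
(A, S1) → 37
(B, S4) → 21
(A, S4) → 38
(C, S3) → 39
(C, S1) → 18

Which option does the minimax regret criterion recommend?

Column bests: S1=38, S2=31, S3=39, S4=39.
A regrets: 1, 1, 19, 1 → max 19
B regrets: 19, 11, 25, 18 → max 25
C regrets: 20, 11, 0, 30 → max 30
D regrets: 0, 0, 14, 8 → max 14
E regrets: 33, 5, 26, 0 → max 33
Smallest max regret = 14 → D.

D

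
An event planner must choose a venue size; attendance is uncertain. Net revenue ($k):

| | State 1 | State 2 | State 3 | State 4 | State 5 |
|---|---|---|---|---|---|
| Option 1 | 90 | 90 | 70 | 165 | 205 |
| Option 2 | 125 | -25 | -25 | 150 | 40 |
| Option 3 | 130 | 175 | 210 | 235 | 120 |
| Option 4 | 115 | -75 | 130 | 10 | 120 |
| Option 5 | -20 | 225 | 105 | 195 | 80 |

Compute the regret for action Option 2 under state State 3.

235

Best payoff under State 3 is 210.
Regret = 210 − (-25) = 235.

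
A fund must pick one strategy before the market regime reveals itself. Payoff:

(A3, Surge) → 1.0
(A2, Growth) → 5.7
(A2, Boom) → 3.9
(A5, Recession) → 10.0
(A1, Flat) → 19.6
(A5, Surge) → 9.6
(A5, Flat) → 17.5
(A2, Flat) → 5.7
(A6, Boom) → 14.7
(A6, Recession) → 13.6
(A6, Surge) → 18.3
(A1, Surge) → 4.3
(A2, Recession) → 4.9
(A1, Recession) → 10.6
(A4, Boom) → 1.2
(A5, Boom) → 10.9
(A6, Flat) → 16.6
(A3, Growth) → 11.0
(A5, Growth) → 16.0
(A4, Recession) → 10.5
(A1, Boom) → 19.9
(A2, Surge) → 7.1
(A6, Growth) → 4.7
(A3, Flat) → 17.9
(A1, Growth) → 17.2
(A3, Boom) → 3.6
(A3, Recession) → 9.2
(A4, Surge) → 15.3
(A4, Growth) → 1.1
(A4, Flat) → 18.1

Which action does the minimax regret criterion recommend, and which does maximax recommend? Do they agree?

Column bests: Recession=13.6, Flat=19.6, Growth=17.2, Boom=19.9, Surge=18.3.
A1 regrets: 3.0, 0.0, 0.0, 0.0, 14.0 → max 14.0
A2 regrets: 8.7, 13.9, 11.5, 16.0, 11.2 → max 16.0
A3 regrets: 4.4, 1.7, 6.2, 16.3, 17.3 → max 17.3
A4 regrets: 3.1, 1.5, 16.1, 18.7, 3.0 → max 18.7
A5 regrets: 3.6, 2.1, 1.2, 9.0, 8.7 → max 9.0
A6 regrets: 0.0, 3.0, 12.5, 5.2, 0.0 → max 12.5
Smallest max regret = 9.0 → A5.
Row maxima: A1=19.9, A2=7.1, A3=17.9, A4=18.1, A5=17.5, A6=18.3
Best best-case = 19.9 → A1.

minimax regret → A5; maximax → A1 (disagree)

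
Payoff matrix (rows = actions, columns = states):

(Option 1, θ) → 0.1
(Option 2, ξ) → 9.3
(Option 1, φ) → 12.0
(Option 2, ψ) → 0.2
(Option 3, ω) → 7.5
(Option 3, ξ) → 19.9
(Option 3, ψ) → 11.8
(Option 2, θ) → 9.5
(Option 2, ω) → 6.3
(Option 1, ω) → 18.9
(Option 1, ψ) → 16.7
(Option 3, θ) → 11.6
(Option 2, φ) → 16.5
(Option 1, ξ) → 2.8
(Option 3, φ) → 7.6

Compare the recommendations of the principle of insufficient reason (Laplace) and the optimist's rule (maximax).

Row averages: Option 1=10.1, Option 2=8.36, Option 3=11.68
Highest average = 11.68 → Option 3.
Row maxima: Option 1=18.9, Option 2=16.5, Option 3=19.9
Best best-case = 19.9 → Option 3.

laplace → Option 3; maximax → Option 3 (agree)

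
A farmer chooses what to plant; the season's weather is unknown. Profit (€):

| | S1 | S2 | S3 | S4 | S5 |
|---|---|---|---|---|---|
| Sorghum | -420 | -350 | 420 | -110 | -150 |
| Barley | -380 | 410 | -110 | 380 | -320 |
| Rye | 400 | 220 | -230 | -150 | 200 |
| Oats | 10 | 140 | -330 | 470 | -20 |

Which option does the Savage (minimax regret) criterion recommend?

Column bests: S1=400, S2=410, S3=420, S4=470, S5=200.
Sorghum regrets: 820, 760, 0, 580, 350 → max 820
Barley regrets: 780, 0, 530, 90, 520 → max 780
Rye regrets: 0, 190, 650, 620, 0 → max 650
Oats regrets: 390, 270, 750, 0, 220 → max 750
Smallest max regret = 650 → Rye.

Rye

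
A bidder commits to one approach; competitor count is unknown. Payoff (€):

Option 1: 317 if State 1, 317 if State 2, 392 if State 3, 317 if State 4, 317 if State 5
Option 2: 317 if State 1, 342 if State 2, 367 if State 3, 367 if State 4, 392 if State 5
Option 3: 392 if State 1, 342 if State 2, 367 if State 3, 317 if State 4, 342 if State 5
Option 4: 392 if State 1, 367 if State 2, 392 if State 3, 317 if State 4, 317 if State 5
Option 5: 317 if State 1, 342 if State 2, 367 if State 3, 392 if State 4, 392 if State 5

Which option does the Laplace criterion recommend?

Option 5

Row averages: Option 1=332, Option 2=357, Option 3=352, Option 4=357, Option 5=362
Highest average = 362 → Option 5.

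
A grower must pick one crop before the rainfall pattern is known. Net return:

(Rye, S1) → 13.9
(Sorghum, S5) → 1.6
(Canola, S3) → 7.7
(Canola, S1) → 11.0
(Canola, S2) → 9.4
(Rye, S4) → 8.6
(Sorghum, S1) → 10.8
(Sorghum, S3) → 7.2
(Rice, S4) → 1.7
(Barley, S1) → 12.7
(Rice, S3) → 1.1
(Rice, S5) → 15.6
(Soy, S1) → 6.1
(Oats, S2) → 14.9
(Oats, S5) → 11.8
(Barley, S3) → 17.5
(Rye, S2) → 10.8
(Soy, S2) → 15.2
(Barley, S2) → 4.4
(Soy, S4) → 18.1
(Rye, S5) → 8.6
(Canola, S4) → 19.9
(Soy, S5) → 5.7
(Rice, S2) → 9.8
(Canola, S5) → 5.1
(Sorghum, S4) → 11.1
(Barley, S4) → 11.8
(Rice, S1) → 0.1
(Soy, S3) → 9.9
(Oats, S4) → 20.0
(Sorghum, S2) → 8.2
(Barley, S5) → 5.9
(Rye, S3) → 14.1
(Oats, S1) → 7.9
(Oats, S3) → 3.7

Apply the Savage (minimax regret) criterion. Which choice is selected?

Soy

Column bests: S1=13.9, S2=15.2, S3=17.5, S4=20.0, S5=15.6.
Sorghum regrets: 3.1, 7.0, 10.3, 8.9, 14.0 → max 14.0
Canola regrets: 2.9, 5.8, 9.8, 0.1, 10.5 → max 10.5
Rice regrets: 13.8, 5.4, 16.4, 18.3, 0.0 → max 18.3
Barley regrets: 1.2, 10.8, 0.0, 8.2, 9.7 → max 10.8
Soy regrets: 7.8, 0.0, 7.6, 1.9, 9.9 → max 9.9
Rye regrets: 0.0, 4.4, 3.4, 11.4, 7.0 → max 11.4
Oats regrets: 6.0, 0.3, 13.8, 0.0, 3.8 → max 13.8
Smallest max regret = 9.9 → Soy.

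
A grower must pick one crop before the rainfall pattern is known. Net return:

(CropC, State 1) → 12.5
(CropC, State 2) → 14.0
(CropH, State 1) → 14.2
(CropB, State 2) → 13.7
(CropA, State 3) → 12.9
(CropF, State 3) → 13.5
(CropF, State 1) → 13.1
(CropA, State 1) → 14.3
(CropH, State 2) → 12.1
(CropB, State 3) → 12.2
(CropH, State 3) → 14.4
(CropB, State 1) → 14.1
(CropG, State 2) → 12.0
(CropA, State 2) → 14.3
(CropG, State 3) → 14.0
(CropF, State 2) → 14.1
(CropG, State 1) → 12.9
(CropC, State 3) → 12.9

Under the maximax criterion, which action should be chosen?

CropH

Row maxima: CropA=14.3, CropG=14.0, CropH=14.4, CropC=14.0, CropF=14.1, CropB=14.1
Best best-case = 14.4 → CropH.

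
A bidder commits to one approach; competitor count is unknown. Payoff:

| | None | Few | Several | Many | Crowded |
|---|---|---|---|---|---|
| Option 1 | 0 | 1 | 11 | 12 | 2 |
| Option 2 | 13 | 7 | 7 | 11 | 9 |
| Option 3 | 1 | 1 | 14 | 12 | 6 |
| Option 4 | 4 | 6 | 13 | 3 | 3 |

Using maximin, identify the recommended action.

Row minima: Option 1=0, Option 2=7, Option 3=1, Option 4=3
Best worst-case = 7 → Option 2.

Option 2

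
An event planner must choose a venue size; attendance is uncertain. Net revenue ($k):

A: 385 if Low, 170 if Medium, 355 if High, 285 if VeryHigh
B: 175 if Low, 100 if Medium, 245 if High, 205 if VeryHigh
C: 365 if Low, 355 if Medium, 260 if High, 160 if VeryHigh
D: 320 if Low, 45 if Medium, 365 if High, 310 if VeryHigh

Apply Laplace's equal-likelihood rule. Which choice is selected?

Row averages: A=298.75, B=181.25, C=285, D=260
Highest average = 298.75 → A.

A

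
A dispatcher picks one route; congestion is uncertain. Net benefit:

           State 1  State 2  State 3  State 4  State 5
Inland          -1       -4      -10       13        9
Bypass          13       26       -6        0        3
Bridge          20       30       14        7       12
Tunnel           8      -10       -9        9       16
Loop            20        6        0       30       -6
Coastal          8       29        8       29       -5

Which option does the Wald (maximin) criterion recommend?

Bridge

Row minima: Inland=-10, Bypass=-6, Bridge=7, Tunnel=-10, Loop=-6, Coastal=-5
Best worst-case = 7 → Bridge.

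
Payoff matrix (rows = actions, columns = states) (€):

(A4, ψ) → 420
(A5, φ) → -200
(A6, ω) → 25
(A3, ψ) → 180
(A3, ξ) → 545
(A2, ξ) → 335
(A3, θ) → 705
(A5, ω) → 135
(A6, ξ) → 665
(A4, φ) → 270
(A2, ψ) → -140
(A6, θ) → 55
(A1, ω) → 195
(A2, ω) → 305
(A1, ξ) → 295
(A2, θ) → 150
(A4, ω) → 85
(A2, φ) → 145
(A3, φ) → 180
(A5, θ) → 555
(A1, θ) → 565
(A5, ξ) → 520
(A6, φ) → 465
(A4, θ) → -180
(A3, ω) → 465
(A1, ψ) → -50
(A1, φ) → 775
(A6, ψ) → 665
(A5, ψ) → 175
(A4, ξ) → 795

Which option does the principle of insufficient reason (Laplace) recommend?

A3

Row averages: A1=356, A2=159, A3=415, A4=278, A5=237, A6=375
Highest average = 415 → A3.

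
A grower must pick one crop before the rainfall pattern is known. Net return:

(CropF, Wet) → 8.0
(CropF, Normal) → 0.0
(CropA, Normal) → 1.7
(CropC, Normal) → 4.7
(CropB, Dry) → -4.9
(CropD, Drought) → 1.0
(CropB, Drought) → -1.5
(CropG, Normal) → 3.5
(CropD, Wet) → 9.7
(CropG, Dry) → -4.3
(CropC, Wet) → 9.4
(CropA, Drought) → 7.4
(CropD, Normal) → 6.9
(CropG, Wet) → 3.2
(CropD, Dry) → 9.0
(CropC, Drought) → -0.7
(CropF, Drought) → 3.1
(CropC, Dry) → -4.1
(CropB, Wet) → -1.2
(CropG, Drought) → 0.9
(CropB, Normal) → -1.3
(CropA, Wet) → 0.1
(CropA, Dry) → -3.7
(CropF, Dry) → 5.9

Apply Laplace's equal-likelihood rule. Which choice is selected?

Row averages: CropF=4.25, CropB=-2.225, CropA=1.375, CropD=6.65, CropG=0.825, CropC=2.325
Highest average = 6.65 → CropD.

CropD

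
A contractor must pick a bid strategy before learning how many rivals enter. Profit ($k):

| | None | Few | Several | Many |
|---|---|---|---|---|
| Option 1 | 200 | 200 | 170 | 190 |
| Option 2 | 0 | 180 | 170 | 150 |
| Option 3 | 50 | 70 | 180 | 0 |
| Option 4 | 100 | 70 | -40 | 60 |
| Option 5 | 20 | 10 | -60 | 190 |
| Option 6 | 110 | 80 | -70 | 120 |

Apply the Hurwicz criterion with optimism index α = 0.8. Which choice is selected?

Option 1: 0.8·200 + 0.2·170 = 194
Option 2: 0.8·180 + 0.2·0 = 144
Option 3: 0.8·180 + 0.2·0 = 144
Option 4: 0.8·100 + 0.2·(-40) = 72
Option 5: 0.8·190 + 0.2·(-60) = 140
Option 6: 0.8·120 + 0.2·(-70) = 82
Highest Hurwicz score = 194 → Option 1.

Option 1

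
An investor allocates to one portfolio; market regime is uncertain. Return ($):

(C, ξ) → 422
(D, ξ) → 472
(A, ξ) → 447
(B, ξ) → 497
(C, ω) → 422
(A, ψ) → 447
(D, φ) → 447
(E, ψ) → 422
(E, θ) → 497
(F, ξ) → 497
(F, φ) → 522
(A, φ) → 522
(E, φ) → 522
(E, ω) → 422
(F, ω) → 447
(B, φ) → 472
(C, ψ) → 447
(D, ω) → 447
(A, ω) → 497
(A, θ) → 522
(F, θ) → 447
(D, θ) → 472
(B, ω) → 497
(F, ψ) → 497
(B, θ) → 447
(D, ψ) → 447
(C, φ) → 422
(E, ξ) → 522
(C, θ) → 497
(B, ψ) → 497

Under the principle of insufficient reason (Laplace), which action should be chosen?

Row averages: A=487, B=482, C=442, D=457, E=477, F=482
Highest average = 487 → A.

A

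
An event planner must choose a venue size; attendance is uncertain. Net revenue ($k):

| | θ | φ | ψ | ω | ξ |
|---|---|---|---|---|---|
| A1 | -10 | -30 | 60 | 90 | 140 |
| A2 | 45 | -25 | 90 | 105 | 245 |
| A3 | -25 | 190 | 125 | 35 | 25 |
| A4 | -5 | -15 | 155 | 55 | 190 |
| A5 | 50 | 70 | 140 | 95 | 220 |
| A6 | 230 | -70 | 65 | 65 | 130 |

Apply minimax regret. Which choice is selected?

Column bests: θ=230, φ=190, ψ=155, ω=105, ξ=245.
A1 regrets: 240, 220, 95, 15, 105 → max 240
A2 regrets: 185, 215, 65, 0, 0 → max 215
A3 regrets: 255, 0, 30, 70, 220 → max 255
A4 regrets: 235, 205, 0, 50, 55 → max 235
A5 regrets: 180, 120, 15, 10, 25 → max 180
A6 regrets: 0, 260, 90, 40, 115 → max 260
Smallest max regret = 180 → A5.

A5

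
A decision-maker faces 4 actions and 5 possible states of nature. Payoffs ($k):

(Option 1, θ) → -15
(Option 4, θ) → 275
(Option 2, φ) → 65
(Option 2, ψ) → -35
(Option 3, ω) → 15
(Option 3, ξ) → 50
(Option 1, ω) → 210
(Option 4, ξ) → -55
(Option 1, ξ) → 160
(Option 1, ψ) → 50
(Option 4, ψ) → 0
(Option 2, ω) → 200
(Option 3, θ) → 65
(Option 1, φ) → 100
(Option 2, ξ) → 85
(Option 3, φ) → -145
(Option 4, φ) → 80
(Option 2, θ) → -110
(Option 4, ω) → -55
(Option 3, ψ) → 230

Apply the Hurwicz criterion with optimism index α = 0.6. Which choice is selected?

Option 4

Option 1: 0.6·210 + 0.4·(-15) = 120
Option 2: 0.6·200 + 0.4·(-110) = 76
Option 3: 0.6·230 + 0.4·(-145) = 80
Option 4: 0.6·275 + 0.4·(-55) = 143
Highest Hurwicz score = 143 → Option 4.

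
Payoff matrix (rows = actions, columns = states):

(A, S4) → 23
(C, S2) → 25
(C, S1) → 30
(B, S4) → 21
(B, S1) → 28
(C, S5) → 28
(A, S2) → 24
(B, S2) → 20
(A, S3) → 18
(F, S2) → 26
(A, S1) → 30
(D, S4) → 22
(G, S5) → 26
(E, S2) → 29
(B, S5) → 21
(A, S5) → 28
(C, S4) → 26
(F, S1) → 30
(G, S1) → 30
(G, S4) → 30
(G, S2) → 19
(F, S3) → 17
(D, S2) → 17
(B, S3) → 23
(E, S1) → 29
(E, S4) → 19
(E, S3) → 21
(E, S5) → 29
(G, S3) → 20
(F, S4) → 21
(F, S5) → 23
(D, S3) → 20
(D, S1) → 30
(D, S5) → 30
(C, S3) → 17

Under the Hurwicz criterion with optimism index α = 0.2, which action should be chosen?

B

A: 0.2·30 + 0.8·18 = 20.4
B: 0.2·28 + 0.8·20 = 21.6
C: 0.2·30 + 0.8·17 = 19.6
D: 0.2·30 + 0.8·17 = 19.6
E: 0.2·29 + 0.8·19 = 21
F: 0.2·30 + 0.8·17 = 19.6
G: 0.2·30 + 0.8·19 = 21.2
Highest Hurwicz score = 21.6 → B.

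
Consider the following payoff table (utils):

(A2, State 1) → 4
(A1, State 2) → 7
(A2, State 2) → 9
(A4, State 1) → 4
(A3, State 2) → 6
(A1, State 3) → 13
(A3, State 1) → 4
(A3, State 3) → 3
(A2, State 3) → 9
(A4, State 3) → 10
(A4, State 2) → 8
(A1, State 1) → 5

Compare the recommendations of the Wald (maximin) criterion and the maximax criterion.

maximin → A1; maximax → A1 (agree)

Row minima: A1=5, A2=4, A3=3, A4=4
Best worst-case = 5 → A1.
Row maxima: A1=13, A2=9, A3=6, A4=10
Best best-case = 13 → A1.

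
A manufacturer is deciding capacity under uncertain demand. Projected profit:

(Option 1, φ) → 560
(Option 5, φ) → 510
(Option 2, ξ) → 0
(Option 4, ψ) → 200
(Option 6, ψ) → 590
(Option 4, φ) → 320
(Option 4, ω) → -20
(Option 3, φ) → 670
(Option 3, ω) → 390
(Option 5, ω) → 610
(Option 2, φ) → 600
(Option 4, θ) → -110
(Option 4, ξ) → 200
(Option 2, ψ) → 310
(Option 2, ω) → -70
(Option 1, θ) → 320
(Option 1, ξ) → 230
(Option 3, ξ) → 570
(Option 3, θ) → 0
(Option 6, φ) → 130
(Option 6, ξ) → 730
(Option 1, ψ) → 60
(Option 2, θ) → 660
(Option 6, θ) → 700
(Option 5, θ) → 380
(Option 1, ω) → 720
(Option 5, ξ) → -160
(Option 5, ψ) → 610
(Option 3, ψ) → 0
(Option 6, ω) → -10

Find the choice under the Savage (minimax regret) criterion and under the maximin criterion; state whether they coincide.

Column bests: θ=700, φ=670, ψ=610, ω=720, ξ=730.
Option 1 regrets: 380, 110, 550, 0, 500 → max 550
Option 2 regrets: 40, 70, 300, 790, 730 → max 790
Option 3 regrets: 700, 0, 610, 330, 160 → max 700
Option 4 regrets: 810, 350, 410, 740, 530 → max 810
Option 5 regrets: 320, 160, 0, 110, 890 → max 890
Option 6 regrets: 0, 540, 20, 730, 0 → max 730
Smallest max regret = 550 → Option 1.
Row minima: Option 1=60, Option 2=-70, Option 3=0, Option 4=-110, Option 5=-160, Option 6=-10
Best worst-case = 60 → Option 1.

minimax regret → Option 1; maximin → Option 1 (agree)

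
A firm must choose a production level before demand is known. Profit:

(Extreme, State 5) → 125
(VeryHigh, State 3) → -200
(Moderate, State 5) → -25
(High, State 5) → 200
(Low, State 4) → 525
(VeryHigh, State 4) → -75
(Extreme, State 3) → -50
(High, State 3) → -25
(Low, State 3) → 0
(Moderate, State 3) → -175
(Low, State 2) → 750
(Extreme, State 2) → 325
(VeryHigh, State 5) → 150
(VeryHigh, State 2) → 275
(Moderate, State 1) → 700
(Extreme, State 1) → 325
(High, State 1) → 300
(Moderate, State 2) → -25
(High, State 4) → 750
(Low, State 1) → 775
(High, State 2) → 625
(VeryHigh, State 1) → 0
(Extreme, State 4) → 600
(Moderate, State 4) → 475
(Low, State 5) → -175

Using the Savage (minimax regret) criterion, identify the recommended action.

Column bests: State 1=775, State 2=750, State 3=0, State 4=750, State 5=200.
Low regrets: 0, 0, 0, 225, 375 → max 375
Moderate regrets: 75, 775, 175, 275, 225 → max 775
High regrets: 475, 125, 25, 0, 0 → max 475
VeryHigh regrets: 775, 475, 200, 825, 50 → max 825
Extreme regrets: 450, 425, 50, 150, 75 → max 450
Smallest max regret = 375 → Low.

Low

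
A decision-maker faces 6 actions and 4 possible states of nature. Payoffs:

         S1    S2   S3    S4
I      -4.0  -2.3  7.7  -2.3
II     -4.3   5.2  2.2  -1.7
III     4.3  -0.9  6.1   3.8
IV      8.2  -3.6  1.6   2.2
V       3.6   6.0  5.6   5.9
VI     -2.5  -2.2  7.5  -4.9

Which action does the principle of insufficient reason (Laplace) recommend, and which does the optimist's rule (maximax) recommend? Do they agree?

laplace → V; maximax → IV (disagree)

Row averages: I=-0.225, II=0.35, III=3.325, IV=2.1, V=5.275, VI=-0.525
Highest average = 5.275 → V.
Row maxima: I=7.7, II=5.2, III=6.1, IV=8.2, V=6.0, VI=7.5
Best best-case = 8.2 → IV.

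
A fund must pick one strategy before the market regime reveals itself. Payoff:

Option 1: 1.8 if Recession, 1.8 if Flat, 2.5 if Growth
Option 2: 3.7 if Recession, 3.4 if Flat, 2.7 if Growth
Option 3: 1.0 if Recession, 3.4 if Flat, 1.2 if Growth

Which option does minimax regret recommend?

Column bests: Recession=3.7, Flat=3.4, Growth=2.7.
Option 1 regrets: 1.9, 1.6, 0.2 → max 1.9
Option 2 regrets: 0.0, 0.0, 0.0 → max 0.0
Option 3 regrets: 2.7, 0.0, 1.5 → max 2.7
Smallest max regret = 0.0 → Option 2.

Option 2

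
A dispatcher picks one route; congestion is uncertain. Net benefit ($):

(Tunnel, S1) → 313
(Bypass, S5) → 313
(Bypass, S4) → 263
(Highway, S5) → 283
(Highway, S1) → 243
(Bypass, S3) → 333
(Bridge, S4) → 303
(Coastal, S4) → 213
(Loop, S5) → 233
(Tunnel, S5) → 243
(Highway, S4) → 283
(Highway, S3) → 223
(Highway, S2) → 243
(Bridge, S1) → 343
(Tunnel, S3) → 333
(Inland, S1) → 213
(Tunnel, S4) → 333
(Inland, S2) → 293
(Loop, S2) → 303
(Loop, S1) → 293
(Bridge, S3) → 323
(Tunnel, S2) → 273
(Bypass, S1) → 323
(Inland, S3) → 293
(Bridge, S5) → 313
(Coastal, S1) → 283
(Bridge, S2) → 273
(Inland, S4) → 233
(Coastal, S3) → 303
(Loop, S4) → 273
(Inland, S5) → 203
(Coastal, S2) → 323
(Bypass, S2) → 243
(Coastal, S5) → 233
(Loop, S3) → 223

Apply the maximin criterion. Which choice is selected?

Bridge

Row minima: Inland=203, Bridge=273, Coastal=213, Tunnel=243, Highway=223, Loop=223, Bypass=243
Best worst-case = 273 → Bridge.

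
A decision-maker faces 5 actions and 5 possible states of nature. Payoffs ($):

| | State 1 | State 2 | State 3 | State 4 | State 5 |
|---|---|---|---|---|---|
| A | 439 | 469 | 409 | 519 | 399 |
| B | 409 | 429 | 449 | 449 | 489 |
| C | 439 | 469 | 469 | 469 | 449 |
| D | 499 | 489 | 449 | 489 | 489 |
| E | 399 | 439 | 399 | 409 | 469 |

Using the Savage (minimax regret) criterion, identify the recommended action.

D

Column bests: State 1=499, State 2=489, State 3=469, State 4=519, State 5=489.
A regrets: 60, 20, 60, 0, 90 → max 90
B regrets: 90, 60, 20, 70, 0 → max 90
C regrets: 60, 20, 0, 50, 40 → max 60
D regrets: 0, 0, 20, 30, 0 → max 30
E regrets: 100, 50, 70, 110, 20 → max 110
Smallest max regret = 30 → D.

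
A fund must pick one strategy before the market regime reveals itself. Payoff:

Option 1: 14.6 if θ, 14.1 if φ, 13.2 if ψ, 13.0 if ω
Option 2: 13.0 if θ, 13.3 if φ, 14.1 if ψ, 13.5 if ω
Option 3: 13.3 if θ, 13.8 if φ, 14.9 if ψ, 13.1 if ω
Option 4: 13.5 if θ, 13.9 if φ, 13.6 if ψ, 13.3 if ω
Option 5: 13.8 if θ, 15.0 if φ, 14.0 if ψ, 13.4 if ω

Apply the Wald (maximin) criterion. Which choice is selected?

Option 5

Row minima: Option 1=13.0, Option 2=13.0, Option 3=13.1, Option 4=13.3, Option 5=13.4
Best worst-case = 13.4 → Option 5.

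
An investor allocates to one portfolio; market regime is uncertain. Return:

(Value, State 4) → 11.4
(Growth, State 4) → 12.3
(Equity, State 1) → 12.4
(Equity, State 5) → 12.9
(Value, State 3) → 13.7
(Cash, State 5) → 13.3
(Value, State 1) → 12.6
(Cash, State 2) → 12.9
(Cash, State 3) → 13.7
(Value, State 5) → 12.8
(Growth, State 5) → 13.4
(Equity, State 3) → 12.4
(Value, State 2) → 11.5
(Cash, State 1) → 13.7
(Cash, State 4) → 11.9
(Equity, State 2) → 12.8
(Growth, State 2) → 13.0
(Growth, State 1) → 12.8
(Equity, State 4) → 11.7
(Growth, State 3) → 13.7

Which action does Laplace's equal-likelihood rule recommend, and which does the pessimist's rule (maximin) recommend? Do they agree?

laplace → Cash; maximin → Growth (disagree)

Row averages: Value=12.4, Growth=13.04, Equity=12.44, Cash=13.1
Highest average = 13.1 → Cash.
Row minima: Value=11.4, Growth=12.3, Equity=11.7, Cash=11.9
Best worst-case = 12.3 → Growth.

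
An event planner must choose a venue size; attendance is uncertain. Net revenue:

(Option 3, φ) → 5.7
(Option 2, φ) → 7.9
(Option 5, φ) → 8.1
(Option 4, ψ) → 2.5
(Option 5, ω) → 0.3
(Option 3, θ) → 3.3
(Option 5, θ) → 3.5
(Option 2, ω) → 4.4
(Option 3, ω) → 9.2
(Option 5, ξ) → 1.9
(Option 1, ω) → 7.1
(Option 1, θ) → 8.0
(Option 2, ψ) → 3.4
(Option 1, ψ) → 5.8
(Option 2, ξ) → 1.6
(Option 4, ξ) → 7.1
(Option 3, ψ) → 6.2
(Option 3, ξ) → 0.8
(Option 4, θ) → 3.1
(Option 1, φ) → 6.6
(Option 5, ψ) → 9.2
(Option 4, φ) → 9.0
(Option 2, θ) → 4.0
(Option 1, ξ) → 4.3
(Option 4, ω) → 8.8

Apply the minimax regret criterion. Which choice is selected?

Option 1

Column bests: θ=8.0, φ=9.0, ψ=9.2, ω=9.2, ξ=7.1.
Option 1 regrets: 0.0, 2.4, 3.4, 2.1, 2.8 → max 3.4
Option 2 regrets: 4.0, 1.1, 5.8, 4.8, 5.5 → max 5.8
Option 3 regrets: 4.7, 3.3, 3.0, 0.0, 6.3 → max 6.3
Option 4 regrets: 4.9, 0.0, 6.7, 0.4, 0.0 → max 6.7
Option 5 regrets: 4.5, 0.9, 0.0, 8.9, 5.2 → max 8.9
Smallest max regret = 3.4 → Option 1.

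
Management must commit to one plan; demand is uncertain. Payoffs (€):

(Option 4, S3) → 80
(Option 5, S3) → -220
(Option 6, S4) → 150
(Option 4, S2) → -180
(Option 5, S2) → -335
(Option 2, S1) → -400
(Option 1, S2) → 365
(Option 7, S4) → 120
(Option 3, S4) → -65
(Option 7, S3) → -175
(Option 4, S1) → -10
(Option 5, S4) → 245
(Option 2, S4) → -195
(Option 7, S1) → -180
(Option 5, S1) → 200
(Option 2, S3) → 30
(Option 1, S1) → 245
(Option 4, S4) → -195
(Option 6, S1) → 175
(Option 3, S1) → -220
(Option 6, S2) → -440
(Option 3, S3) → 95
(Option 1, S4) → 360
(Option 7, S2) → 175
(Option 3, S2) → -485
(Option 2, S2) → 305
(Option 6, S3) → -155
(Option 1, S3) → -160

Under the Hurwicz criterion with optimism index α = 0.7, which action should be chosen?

Option 1: 0.7·365 + 0.3·(-160) = 207.5
Option 2: 0.7·305 + 0.3·(-400) = 93.5
Option 3: 0.7·95 + 0.3·(-485) = -79
Option 4: 0.7·80 + 0.3·(-195) = -2.5
Option 5: 0.7·245 + 0.3·(-335) = 71
Option 6: 0.7·175 + 0.3·(-440) = -9.5
Option 7: 0.7·175 + 0.3·(-180) = 68.5
Highest Hurwicz score = 207.5 → Option 1.

Option 1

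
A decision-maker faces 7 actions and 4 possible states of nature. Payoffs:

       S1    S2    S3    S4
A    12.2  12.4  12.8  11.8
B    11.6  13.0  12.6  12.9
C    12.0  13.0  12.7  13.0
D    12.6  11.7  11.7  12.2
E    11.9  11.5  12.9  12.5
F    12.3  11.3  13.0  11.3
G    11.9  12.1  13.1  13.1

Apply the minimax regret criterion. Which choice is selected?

C

Column bests: S1=12.6, S2=13.0, S3=13.1, S4=13.1.
A regrets: 0.4, 0.6, 0.3, 1.3 → max 1.3
B regrets: 1.0, 0.0, 0.5, 0.2 → max 1.0
C regrets: 0.6, 0.0, 0.4, 0.1 → max 0.6
D regrets: 0.0, 1.3, 1.4, 0.9 → max 1.4
E regrets: 0.7, 1.5, 0.2, 0.6 → max 1.5
F regrets: 0.3, 1.7, 0.1, 1.8 → max 1.8
G regrets: 0.7, 0.9, 0.0, 0.0 → max 0.9
Smallest max regret = 0.6 → C.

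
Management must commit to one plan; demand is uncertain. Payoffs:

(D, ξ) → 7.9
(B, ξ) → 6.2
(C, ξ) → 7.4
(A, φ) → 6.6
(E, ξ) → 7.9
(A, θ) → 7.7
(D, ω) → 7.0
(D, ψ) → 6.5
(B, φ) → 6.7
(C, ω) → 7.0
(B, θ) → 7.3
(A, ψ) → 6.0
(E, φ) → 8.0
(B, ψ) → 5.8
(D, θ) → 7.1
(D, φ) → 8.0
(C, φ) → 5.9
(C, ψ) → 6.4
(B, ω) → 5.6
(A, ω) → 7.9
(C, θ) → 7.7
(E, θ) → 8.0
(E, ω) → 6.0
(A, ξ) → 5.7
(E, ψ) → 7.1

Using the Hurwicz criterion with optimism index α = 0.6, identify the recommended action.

A: 0.6·7.9 + 0.4·5.7 = 7.02
B: 0.6·7.3 + 0.4·5.6 = 6.62
C: 0.6·7.7 + 0.4·5.9 = 6.98
D: 0.6·8.0 + 0.4·6.5 = 7.4
E: 0.6·8.0 + 0.4·6.0 = 7.2
Highest Hurwicz score = 7.4 → D.

D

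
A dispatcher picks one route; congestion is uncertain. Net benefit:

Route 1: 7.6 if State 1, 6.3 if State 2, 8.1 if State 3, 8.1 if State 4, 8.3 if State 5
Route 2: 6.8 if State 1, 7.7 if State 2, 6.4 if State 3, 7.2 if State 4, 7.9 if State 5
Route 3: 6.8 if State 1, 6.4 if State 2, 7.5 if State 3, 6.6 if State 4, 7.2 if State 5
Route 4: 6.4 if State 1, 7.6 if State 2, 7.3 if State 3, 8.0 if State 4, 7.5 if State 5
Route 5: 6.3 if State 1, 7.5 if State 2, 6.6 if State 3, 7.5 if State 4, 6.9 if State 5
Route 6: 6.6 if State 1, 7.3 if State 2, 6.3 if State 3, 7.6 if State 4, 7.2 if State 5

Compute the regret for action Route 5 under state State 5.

1.4

Best payoff under State 5 is 8.3.
Regret = 8.3 − 6.9 = 1.4.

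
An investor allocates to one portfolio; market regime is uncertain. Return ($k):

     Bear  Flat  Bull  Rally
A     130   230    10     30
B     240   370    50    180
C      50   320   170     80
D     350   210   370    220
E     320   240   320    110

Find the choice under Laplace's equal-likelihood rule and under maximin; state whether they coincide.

Row averages: A=100, B=210, C=155, D=287.5, E=247.5
Highest average = 287.5 → D.
Row minima: A=10, B=50, C=50, D=210, E=110
Best worst-case = 210 → D.

laplace → D; maximin → D (agree)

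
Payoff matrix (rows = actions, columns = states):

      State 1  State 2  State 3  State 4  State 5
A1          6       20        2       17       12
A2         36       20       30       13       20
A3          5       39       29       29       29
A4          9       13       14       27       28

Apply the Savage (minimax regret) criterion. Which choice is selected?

Column bests: State 1=36, State 2=39, State 3=30, State 4=29, State 5=29.
A1 regrets: 30, 19, 28, 12, 17 → max 30
A2 regrets: 0, 19, 0, 16, 9 → max 19
A3 regrets: 31, 0, 1, 0, 0 → max 31
A4 regrets: 27, 26, 16, 2, 1 → max 27
Smallest max regret = 19 → A2.

A2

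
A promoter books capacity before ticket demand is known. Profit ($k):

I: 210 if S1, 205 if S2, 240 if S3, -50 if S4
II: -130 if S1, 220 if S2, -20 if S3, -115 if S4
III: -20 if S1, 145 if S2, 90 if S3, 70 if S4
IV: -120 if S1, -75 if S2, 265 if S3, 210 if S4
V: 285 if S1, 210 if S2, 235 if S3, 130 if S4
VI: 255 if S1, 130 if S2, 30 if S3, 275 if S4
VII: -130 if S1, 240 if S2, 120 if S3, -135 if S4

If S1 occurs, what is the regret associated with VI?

30

Best payoff under S1 is 285.
Regret = 285 − 255 = 30.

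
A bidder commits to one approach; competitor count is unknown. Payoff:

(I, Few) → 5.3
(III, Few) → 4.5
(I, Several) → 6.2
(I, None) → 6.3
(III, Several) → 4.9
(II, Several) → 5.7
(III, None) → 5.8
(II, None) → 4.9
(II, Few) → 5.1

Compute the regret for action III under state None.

0.5

Best payoff under None is 6.3.
Regret = 6.3 − 5.8 = 0.5.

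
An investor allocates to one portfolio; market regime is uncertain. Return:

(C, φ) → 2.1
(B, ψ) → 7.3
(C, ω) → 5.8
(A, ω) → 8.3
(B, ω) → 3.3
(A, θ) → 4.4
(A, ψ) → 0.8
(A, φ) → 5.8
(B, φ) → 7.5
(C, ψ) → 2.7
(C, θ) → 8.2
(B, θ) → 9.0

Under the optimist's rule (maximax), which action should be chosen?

Row maxima: A=8.3, B=9.0, C=8.2
Best best-case = 9.0 → B.

B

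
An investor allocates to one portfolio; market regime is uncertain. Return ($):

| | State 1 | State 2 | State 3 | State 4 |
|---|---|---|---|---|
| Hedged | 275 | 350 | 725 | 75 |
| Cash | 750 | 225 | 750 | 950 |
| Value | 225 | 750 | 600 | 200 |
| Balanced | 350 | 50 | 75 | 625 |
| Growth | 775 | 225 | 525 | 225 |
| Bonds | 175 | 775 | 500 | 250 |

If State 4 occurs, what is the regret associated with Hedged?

Best payoff under State 4 is 950.
Regret = 950 − 75 = 875.

875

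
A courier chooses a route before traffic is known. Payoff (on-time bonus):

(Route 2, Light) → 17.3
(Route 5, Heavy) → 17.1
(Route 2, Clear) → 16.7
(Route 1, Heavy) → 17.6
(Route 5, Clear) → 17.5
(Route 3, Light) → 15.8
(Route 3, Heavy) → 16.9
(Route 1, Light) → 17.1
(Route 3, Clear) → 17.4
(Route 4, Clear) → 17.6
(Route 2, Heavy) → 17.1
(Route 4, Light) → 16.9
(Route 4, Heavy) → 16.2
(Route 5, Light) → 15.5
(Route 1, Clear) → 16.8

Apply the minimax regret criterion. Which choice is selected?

Route 1

Column bests: Clear=17.6, Light=17.3, Heavy=17.6.
Route 1 regrets: 0.8, 0.2, 0.0 → max 0.8
Route 2 regrets: 0.9, 0.0, 0.5 → max 0.9
Route 3 regrets: 0.2, 1.5, 0.7 → max 1.5
Route 4 regrets: 0.0, 0.4, 1.4 → max 1.4
Route 5 regrets: 0.1, 1.8, 0.5 → max 1.8
Smallest max regret = 0.8 → Route 1.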